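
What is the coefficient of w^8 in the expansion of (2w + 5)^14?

The general term is C(14,j)·(2w)^j·(5)^(14-j); the w^8 term has j = 8.
C(14,8) = 3003.
Coefficient = C(14,8) · 2^8 · 5^6 = 3003 · 256 · 15625 = 12012000000.

12012000000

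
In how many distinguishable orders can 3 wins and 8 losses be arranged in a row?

Choose positions for the wins: C(11,3) = 165.

165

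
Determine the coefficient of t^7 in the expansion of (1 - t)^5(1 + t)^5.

Coefficient of t^7 = Σ_{j} C(5,j)·(-1)^j·C(5,7-j)·1^(7-j) for j from 2 to 5.
= 10 + (-50) + 50 + (-10) = 0.

0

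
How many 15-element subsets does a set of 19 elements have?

3876

C(19,15) = C(19,4) by symmetry.
C(19,4) = (19·18·17·16) / 4! = 93024 / 24 = 3876.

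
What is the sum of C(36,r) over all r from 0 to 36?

68719476736

Setting x = 1 in (1+x)^36 gives Σ C(36,r) = 2^36 = 68719476736.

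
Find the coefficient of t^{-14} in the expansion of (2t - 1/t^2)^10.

General term: C(10,j)·(2t)^j·(-1/t^2)^(10-j), with t-exponent 1j − 2(10−j) = 3j − 20.
Set 3j − 20 = -14: j = 2.
C(10,2) = 45; 2^2 = 4; (-1)^8 = 1.
Coefficient = 45 · 4 · 1 = 180.

180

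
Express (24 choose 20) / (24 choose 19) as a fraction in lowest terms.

C(n,k+1)/C(n,k) = (n−k)/(k+1) = (24−19)/(19+1) = 5/20 = 1/4.

1/4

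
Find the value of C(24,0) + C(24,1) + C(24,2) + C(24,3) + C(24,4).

1 + 24 + 276 + 2024 + 10626 = 12951.

12951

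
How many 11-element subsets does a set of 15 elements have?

1365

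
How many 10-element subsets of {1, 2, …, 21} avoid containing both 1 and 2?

All 10-subsets: C(21,10) = 352716. Those containing both fixed elements: C(19,8) = 75582.
352716 − 75582 = 277134.

277134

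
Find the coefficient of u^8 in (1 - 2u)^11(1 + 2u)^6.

Coefficient of u^8 = Σ_{j} C(11,j)·(-2)^j·C(6,8-j)·2^(8-j) for j from 2 to 8.
= 14080 + (-253440) + 1267200 + (-2365440) + 1774080 + (-506880) + 42240 = -28160.

-28160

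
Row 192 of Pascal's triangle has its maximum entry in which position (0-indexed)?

C(192,k) is maximized at k = 192/2 = 96.

96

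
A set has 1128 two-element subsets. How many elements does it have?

n(n−1)/2 = 1128 ⇒ n(n−1) = 2256. Since 48·47 = 2256, n = 48.

48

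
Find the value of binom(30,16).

C(30,16) = C(30,14) by symmetry.
C(30,14) = (30·29·28·27·26·25·24·23·22·21·20·19·18·17) / 14! = 12677700308232960000 / 87178291200 = 145422675.

145422675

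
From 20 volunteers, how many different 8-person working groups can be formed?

125970

This is C(20,8) = 125970.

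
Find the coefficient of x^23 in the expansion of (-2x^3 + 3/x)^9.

General term: C(9,j)·(-2x^3)^j·(3/x)^(9-j), with x-exponent 3j − 1(9−j) = 4j − 9.
Set 4j − 9 = 23: j = 8.
C(9,8) = 9; (-2)^8 = 256; 3^1 = 3.
Coefficient = 9 · 256 · 3 = 6912.

6912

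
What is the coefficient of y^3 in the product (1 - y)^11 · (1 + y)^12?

-11

Coefficient of y^3 = Σ_{j} C(11,j)·(-1)^j·C(12,3-j)·1^(3-j) for j from 0 to 3.
= 220 + (-726) + 660 + (-165) = -11.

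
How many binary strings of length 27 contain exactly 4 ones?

Choose the 4 positions: C(27,4) = 17550.

17550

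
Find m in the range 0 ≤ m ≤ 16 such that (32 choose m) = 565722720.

15

C(32,m) increases on 0 ≤ m ≤ 16. C(32,14) = 471435600 and C(32,15) = 565722720, so m = 15.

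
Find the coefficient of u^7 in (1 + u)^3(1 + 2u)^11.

Coefficient of u^7 = Σ_{j} C(3,j)·1^j·C(11,7-j)·2^(7-j) for j from 0 to 3.
= 42240 + 88704 + 44352 + 5280 = 180576.

180576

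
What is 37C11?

854992152

C(37,11) = (37·36·35·34·33·32·31·30·29·28·27) / 11! = 34128550732953600 / 39916800 = 854992152.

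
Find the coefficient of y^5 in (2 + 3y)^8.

108864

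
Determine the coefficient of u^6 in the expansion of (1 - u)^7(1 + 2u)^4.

Coefficient of u^6 = Σ_{j} C(7,j)·(-1)^j·C(4,6-j)·2^(6-j) for j from 2 to 6.
= 336 + (-1120) + 840 + (-168) + 7 = -105.

-105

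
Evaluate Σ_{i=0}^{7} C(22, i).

1 + 22 + 231 + 1540 + 7315 + 26334 + 74613 + 170544 = 280600.

280600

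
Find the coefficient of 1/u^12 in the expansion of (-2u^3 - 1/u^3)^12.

7920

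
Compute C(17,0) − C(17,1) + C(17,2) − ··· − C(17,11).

The partial alternating sum Σ_{k=0}^{11} (−1)^k C(17,k) = (−1)^11 C(16,11) = -4368.

-4368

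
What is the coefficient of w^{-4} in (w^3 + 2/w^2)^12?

General term: C(12,j)·(w^3)^j·(2/w^2)^(12-j), with w-exponent 3j − 2(12−j) = 5j − 24.
Set 5j − 24 = -4: j = 4.
C(12,4) = 495; 1^4 = 1; 2^8 = 256.
Coefficient = 495 · 1 · 256 = 126720.

126720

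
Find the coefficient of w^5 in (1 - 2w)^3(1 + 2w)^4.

Coefficient of w^5 = Σ_{j} C(3,j)·(-2)^j·C(4,5-j)·2^(5-j) for j from 1 to 3.
= (-96) + 384 + (-192) = 96.

96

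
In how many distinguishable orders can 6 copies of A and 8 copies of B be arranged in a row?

Choose positions for the A's: C(14,6) = 3003.

3003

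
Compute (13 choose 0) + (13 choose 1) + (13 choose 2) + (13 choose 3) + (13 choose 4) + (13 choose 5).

2380

1 + 13 + 78 + 286 + 715 + 1287 = 2380.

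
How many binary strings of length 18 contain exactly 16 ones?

153

Choose the 16 positions: C(18,16) = 153.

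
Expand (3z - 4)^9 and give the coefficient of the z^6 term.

The general term is C(9,j)·(3z)^j·(-4)^(9-j); the z^6 term has j = 6.
C(9,6) = 84.
Coefficient = C(9,6) · 3^6 · (-4)^3 = 84 · 729 · (-64) = -3919104.

-3919104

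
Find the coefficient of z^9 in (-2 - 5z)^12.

The general term is C(12,j)·(-2)^j·(-5z)^(12-j); the z^9 term has j = 3.
C(12,3) = 220.
Coefficient = C(12,3) · (-2)^3 · (-5)^9 = 220 · (-8) · (-1953125) = 3437500000.

3437500000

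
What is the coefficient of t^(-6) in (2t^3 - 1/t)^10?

General term: C(10,j)·(2t^3)^j·(-1/t)^(10-j), with t-exponent 3j − 1(10−j) = 4j − 10.
Set 4j − 10 = -6: j = 1.
C(10,1) = 10; 2^1 = 2; (-1)^9 = -1.
Coefficient = 10 · 2 · (-1) = -20.

-20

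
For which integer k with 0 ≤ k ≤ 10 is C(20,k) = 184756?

C(20,k) increases on 0 ≤ k ≤ 10. C(20,9) = 167960 and C(20,10) = 184756, so k = 10.

10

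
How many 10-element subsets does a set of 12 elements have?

66

C(12,10) = C(12,2) by symmetry.
C(12,2) = (12·11) / 2! = 132 / 2 = 66.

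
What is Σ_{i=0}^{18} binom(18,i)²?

9075135300

Σ C(18,i)² is the coefficient of x^18 in (1+x)^18(1+x)^18 = (1+x)^36, i.e. C(36,18) = 9075135300.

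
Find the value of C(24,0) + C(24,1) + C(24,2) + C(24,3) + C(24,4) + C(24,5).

55455

1 + 24 + 276 + 2024 + 10626 + 42504 = 55455.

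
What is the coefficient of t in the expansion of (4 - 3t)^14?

The general term is C(14,j)·(4)^j·(-3t)^(14-j); the t^1 term has j = 13.
C(14,13) = 14.
Coefficient = C(14,13) · 4^13 · (-3)^1 = 14 · 67108864 · (-3) = -2818572288.

-2818572288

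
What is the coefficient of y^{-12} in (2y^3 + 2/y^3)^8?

7168

General term: C(8,j)·(2y^3)^j·(2/y^3)^(8-j), with y-exponent 3j − 3(8−j) = 6j − 24.
Set 6j − 24 = -12: j = 2.
C(8,2) = 28; 2^2 = 4; 2^6 = 64.
Coefficient = 28 · 4 · 64 = 7168.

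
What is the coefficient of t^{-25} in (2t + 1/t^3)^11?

220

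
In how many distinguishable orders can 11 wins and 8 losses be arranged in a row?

75582

Choose positions for the wins: C(19,11) = 75582.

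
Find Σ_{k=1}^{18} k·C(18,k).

Differentiating (1+x)^18 and setting x=1: Σ k·C(18,k) = 18·2^17 = 2359296.

2359296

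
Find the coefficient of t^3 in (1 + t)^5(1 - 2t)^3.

2

Coefficient of t^3 = Σ_{j} C(5,j)·1^j·C(3,3-j)·(-2)^(3-j) for j from 0 to 3.
= (-8) + 60 + (-60) + 10 = 2.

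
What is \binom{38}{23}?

15471286560

C(38,23) = C(38,15) by symmetry.
C(38,15) = (38·37·36·35·34·33·32·31·30·29·28·27·26·25·24) / 15! = 20231404874494894080000 / 1307674368000 = 15471286560.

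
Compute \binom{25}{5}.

53130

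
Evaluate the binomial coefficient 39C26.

8122425444

C(39,26) = C(39,13) by symmetry.
C(39,13) = (39·38·37·36·35·34·33·32·31·30·29·28·27) / 13! = 50578512186237235200 / 6227020800 = 8122425444.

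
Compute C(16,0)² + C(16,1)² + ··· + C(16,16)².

601080390

Σ C(16,k)² is the coefficient of x^16 in (1+x)^16(1+x)^16 = (1+x)^32, i.e. C(32,16) = 601080390.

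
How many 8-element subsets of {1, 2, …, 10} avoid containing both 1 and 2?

17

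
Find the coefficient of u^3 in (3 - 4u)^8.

The general term is C(8,j)·(3)^j·(-4u)^(8-j); the u^3 term has j = 5.
C(8,5) = 56.
Coefficient = C(8,5) · 3^5 · (-4)^3 = 56 · 243 · (-64) = -870912.

-870912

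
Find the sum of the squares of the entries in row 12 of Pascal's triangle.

2704156

By Vandermonde's identity, Σ C(12,r)² = C(24,12) = 2704156.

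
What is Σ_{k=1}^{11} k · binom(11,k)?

11264

Since k·C(11,k) = 11·C(10,k−1), the sum is 11·2^10 = 11·1024 = 11264.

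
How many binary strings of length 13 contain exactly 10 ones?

286

Choose the 10 positions: C(13,10) = 286.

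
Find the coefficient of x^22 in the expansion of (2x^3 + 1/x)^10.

11520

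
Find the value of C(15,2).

C(15,2) = (15·14) / 2! = 210 / 2 = 105.

105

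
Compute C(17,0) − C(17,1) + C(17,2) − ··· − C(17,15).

-16

The partial alternating sum Σ_{k=0}^{15} (−1)^k C(17,k) = (−1)^15 C(16,15) = -16.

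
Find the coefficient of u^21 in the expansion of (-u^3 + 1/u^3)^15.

General term: C(15,j)·(-u^3)^j·(1/u^3)^(15-j), with u-exponent 3j − 3(15−j) = 6j − 45.
Set 6j − 45 = 21: j = 11.
C(15,11) = 1365; (-1)^11 = -1; 1^4 = 1.
Coefficient = 1365 · (-1) · 1 = -1365.

-1365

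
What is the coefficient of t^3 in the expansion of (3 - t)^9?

-61236

The general term is C(9,j)·(3)^j·(-t)^(9-j); the t^3 term has j = 6.
C(9,6) = 84.
Coefficient = C(9,6) · 3^6 · (-1)^3 = 84 · 729 · (-1) = -61236.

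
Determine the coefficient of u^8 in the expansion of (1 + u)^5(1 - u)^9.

Coefficient of u^8 = Σ_{j} C(5,j)·1^j·C(9,8-j)·(-1)^(8-j) for j from 0 to 5.
= 9 + (-180) + 840 + (-1260) + 630 + (-84) = -45.

-45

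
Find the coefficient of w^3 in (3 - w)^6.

-540

The general term is C(6,j)·(3)^j·(-w)^(6-j); the w^3 term has j = 3.
C(6,3) = 20.
Coefficient = C(6,3) · 3^3 · (-1)^3 = 20 · 27 · (-1) = -540.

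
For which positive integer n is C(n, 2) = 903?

43

n(n−1)/2 = 903 ⇒ n(n−1) = 1806. Since 43·42 = 1806, n = 43.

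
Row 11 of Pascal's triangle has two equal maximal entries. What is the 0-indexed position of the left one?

5

For odd n = 11, C(11,m) peaks at m = (n−1)/2 and (n+1)/2; the lesser is 5.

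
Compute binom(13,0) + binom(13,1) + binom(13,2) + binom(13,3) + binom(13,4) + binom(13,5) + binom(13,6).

1 + 13 + 78 + 286 + 715 + 1287 + 1716 = 4096.

4096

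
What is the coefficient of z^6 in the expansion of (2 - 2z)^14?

49201152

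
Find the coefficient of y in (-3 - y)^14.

22320522

The general term is C(14,j)·(-3)^j·(-y)^(14-j); the y^1 term has j = 13.
C(14,13) = 14.
Coefficient = C(14,13) · (-3)^13 · (-1)^1 = 14 · (-1594323) · (-1) = 22320522.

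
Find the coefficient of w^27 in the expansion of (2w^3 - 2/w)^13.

General term: C(13,j)·(2w^3)^j·(-2/w)^(13-j), with w-exponent 3j − 1(13−j) = 4j − 13.
Set 4j − 13 = 27: j = 10.
C(13,10) = 286; 2^10 = 1024; (-2)^3 = -8.
Coefficient = 286 · 1024 · (-8) = -2342912.

-2342912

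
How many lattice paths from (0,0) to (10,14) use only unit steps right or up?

1961256

Each path is a sequence of 24 steps with 10 rights: C(24,10) = 1961256.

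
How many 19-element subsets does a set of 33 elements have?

818809200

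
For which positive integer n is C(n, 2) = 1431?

n(n−1)/2 = 1431 ⇒ n(n−1) = 2862. Since 54·53 = 2862, n = 54.

54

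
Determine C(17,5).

C(17,5) = (17·16·15·14·13) / 5! = 742560 / 120 = 6188.

6188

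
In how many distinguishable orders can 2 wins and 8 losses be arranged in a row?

Choose positions for the wins: C(10,2) = 45.

45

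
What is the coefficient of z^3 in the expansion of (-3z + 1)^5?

The general term is C(5,j)·(-3z)^j·(1)^(5-j); the z^3 term has j = 3.
C(5,3) = 10.
Coefficient = C(5,3) · (-3)^3 = 10 · (-27) = -270.

-270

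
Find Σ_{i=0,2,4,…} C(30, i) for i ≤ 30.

Even-i terms of row 30 sum to 2^29 = 536870912.

536870912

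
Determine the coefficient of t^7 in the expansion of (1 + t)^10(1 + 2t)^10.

1167120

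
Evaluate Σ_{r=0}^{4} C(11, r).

562

1 + 11 + 55 + 165 + 330 = 562.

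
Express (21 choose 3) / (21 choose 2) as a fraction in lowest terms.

19/3

C(n,k+1)/C(n,k) = (n−k)/(k+1) = (21−2)/(2+1) = 19/3.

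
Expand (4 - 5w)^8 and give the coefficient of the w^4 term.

11200000

The general term is C(8,j)·(4)^j·(-5w)^(8-j); the w^4 term has j = 4.
C(8,4) = 70.
Coefficient = C(8,4) · 4^4 · (-5)^4 = 70 · 256 · 625 = 11200000.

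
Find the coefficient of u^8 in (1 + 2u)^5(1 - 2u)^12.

28160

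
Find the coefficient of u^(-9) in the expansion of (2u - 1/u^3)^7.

General term: C(7,j)·(2u)^j·(-1/u^3)^(7-j), with u-exponent 1j − 3(7−j) = 4j − 21.
Set 4j − 21 = -9: j = 3.
C(7,3) = 35; 2^3 = 8; (-1)^4 = 1.
Coefficient = 35 · 8 · 1 = 280.

280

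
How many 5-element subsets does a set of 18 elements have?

C(18,5) = (18·17·16·15·14) / 5! = 1028160 / 120 = 8568.

8568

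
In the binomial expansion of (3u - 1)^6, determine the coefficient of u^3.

-540

The general term is C(6,j)·(3u)^j·(-1)^(6-j); the u^3 term has j = 3.
C(6,3) = 20.
Coefficient = C(6,3) · 3^3 · (-1)^3 = 20 · 27 · (-1) = -540.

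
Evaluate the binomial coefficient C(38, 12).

2707475148

C(38,12) = (38·37·36·35·34·33·32·31·30·29·28·27) / 12! = 1296884927852236800 / 479001600 = 2707475148.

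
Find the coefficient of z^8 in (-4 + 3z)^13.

The general term is C(13,j)·(-4)^j·(3z)^(13-j); the z^8 term has j = 5.
C(13,5) = 1287.
Coefficient = C(13,5) · (-4)^5 · 3^8 = 1287 · (-1024) · 6561 = -8646663168.

-8646663168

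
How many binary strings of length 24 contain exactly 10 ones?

1961256

Choose the 10 positions: C(24,10) = 1961256.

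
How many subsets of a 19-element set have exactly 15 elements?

3876

Choose the 15 positions: C(19,15) = 3876.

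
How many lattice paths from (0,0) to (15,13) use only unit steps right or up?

Each path is a sequence of 28 steps with 15 rights: C(28,15) = 37442160.

37442160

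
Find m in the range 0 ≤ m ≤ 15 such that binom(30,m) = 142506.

C(30,m) increases on 0 ≤ m ≤ 15. C(30,4) = 27405 and C(30,5) = 142506, so m = 5.

5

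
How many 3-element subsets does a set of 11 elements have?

C(11,3) = (11·10·9) / 3! = 990 / 6 = 165.

165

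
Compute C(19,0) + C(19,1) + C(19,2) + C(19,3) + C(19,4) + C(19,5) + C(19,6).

43796

1 + 19 + 171 + 969 + 3876 + 11628 + 27132 = 43796.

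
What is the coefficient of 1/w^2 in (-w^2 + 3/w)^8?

General term: C(8,j)·(-w^2)^j·(3/w)^(8-j), with w-exponent 2j − 1(8−j) = 3j − 8.
Set 3j − 8 = -2: j = 2.
C(8,2) = 28; (-1)^2 = 1; 3^6 = 729.
Coefficient = 28 · 1 · 729 = 20412.

20412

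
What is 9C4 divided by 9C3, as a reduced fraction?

C(n,k+1)/C(n,k) = (n−k)/(k+1) = (9−3)/(3+1) = 6/4 = 3/2.

3/2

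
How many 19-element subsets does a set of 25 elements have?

C(25,19) = C(25,6) by symmetry.
C(25,6) = (25·24·23·22·21·20) / 6! = 127512000 / 720 = 177100.

177100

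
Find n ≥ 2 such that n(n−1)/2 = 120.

16

n(n−1)/2 = 120 ⇒ n(n−1) = 240. Since 16·15 = 240, n = 16.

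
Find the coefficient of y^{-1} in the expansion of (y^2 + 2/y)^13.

366080

General term: C(13,j)·(y^2)^j·(2/y)^(13-j), with y-exponent 2j − 1(13−j) = 3j − 13.
Set 3j − 13 = -1: j = 4.
C(13,4) = 715; 1^4 = 1; 2^9 = 512.
Coefficient = 715 · 1 · 512 = 366080.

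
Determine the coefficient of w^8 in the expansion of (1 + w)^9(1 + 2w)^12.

Coefficient of w^8 = Σ_{j} C(9,j)·1^j·C(12,8-j)·2^(8-j) for j from 0 to 8.
= 126720 + 912384 + 2128896 + 2128896 + 997920 + 221760 + 22176 + 864 + 9 = 6539625.

6539625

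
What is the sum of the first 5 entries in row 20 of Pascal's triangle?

6196

1 + 20 + 190 + 1140 + 4845 = 6196.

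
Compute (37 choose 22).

9364199760

C(37,22) = C(37,15) by symmetry.
C(37,15) = (37·36·35·34·33·32·31·30·29·28·27·26·25·24·23) / 15! = 12245324002983751680000 / 1307674368000 = 9364199760.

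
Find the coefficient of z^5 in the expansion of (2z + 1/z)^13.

General term: C(13,j)·(2z)^j·(1/z)^(13-j), with z-exponent 1j − 1(13−j) = 2j − 13.
Set 2j − 13 = 5: j = 9.
C(13,9) = 715; 2^9 = 512; 1^4 = 1.
Coefficient = 715 · 512 · 1 = 366080.

366080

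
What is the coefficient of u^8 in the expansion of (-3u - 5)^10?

The general term is C(10,j)·(-3u)^j·(-5)^(10-j); the u^8 term has j = 8.
C(10,8) = 45.
Coefficient = C(10,8) · (-3)^8 · (-5)^2 = 45 · 6561 · 25 = 7381125.

7381125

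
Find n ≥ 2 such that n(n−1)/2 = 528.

n(n−1)/2 = 528 ⇒ n(n−1) = 1056. Since 33·32 = 1056, n = 33.

33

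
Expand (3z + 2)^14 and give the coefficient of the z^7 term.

960740352

The general term is C(14,j)·(3z)^j·(2)^(14-j); the z^7 term has j = 7.
C(14,7) = 3432.
Coefficient = C(14,7) · 3^7 · 2^7 = 3432 · 2187 · 128 = 960740352.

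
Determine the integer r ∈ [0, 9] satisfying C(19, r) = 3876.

4

C(19,r) increases on 0 ≤ r ≤ 9. C(19,3) = 969 and C(19,4) = 3876, so r = 4.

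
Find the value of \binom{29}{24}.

118755

C(29,24) = C(29,5) by symmetry.
C(29,5) = (29·28·27·26·25) / 5! = 14250600 / 120 = 118755.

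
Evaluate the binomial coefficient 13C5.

1287

C(13,5) = (13·12·11·10·9) / 5! = 154440 / 120 = 1287.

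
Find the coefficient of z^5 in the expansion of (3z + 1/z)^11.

1082565

General term: C(11,j)·(3z)^j·(1/z)^(11-j), with z-exponent 1j − 1(11−j) = 2j − 11.
Set 2j − 11 = 5: j = 8.
C(11,8) = 165; 3^8 = 6561; 1^3 = 1.
Coefficient = 165 · 6561 · 1 = 1082565.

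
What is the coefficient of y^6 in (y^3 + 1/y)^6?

20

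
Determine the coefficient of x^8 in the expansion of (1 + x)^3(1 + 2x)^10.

105984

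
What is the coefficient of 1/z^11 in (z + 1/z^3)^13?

General term: C(13,j)·(z)^j·(1/z^3)^(13-j), with z-exponent 1j − 3(13−j) = 4j − 39.
Set 4j − 39 = -11: j = 7.
C(13,7) = 1716; 1^7 = 1; 1^6 = 1.
Coefficient = 1716 · 1 · 1 = 1716.

1716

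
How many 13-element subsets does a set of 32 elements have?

C(32,13) = (32·31·30·29·28·27·26·25·24·23·22·21·20) / 13! = 2163102632570880000 / 6227020800 = 347373600.

347373600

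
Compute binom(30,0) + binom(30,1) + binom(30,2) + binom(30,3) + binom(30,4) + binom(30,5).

1 + 30 + 435 + 4060 + 27405 + 142506 = 174437.

174437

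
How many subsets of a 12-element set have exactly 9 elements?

220

Choose the 9 positions: C(12,9) = 220.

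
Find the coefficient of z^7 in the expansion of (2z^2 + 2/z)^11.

General term: C(11,j)·(2z^2)^j·(2/z)^(11-j), with z-exponent 2j − 1(11−j) = 3j − 11.
Set 3j − 11 = 7: j = 6.
C(11,6) = 462; 2^6 = 64; 2^5 = 32.
Coefficient = 462 · 64 · 32 = 946176.

946176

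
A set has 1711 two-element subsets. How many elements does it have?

n(n−1)/2 = 1711 ⇒ n(n−1) = 3422. Since 59·58 = 3422, n = 59.

59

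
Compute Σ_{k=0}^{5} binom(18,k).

1 + 18 + 153 + 816 + 3060 + 8568 = 12616.

12616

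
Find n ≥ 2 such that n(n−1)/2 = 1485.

n(n−1)/2 = 1485 ⇒ n(n−1) = 2970. Since 55·54 = 2970, n = 55.

55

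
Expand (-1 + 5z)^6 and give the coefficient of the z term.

The general term is C(6,j)·(-1)^j·(5z)^(6-j); the z^1 term has j = 5.
C(6,5) = 6.
Coefficient = C(6,5) · (-1)^5 · 5^1 = 6 · (-1) · 5 = -30.

-30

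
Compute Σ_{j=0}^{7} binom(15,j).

1 + 15 + 105 + 455 + 1365 + 3003 + 5005 + 6435 = 16384.

16384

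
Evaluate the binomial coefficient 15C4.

C(15,4) = (15·14·13·12) / 4! = 32760 / 24 = 1365.

1365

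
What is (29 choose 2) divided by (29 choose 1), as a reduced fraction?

C(n,k+1)/C(n,k) = (n−k)/(k+1) = (29−1)/(1+1) = 28/2 = 14.

14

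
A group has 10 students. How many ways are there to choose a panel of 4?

210

This is C(10,4) = 210.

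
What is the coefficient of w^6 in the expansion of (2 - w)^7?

14

The general term is C(7,j)·(2)^j·(-w)^(7-j); the w^6 term has j = 1.
C(7,1) = 7.
Coefficient = C(7,1) · 2^1 = 7 · 2 = 14.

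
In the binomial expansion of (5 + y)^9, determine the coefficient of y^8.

The general term is C(9,j)·(5)^j·(y)^(9-j); the y^8 term has j = 1.
C(9,1) = 9.
Coefficient = C(9,1) · 5^1 = 9 · 5 = 45.

45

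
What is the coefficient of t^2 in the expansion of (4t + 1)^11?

The general term is C(11,j)·(4t)^j·(1)^(11-j); the t^2 term has j = 2.
C(11,2) = 55.
Coefficient = C(11,2) · 4^2 = 55 · 16 = 880.

880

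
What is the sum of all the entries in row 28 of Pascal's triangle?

Setting x = 1 in (1+x)^28 gives Σ C(28,r) = 2^28 = 268435456.

268435456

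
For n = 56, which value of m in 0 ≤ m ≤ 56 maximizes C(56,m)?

C(56,m) is maximized at m = 56/2 = 28.

28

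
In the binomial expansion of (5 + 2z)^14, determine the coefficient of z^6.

The general term is C(14,j)·(5)^j·(2z)^(14-j); the z^6 term has j = 8.
C(14,8) = 3003.
Coefficient = C(14,8) · 5^8 · 2^6 = 3003 · 390625 · 64 = 75075000000.

75075000000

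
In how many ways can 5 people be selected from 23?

33649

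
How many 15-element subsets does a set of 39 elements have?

25140840660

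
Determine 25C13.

5200300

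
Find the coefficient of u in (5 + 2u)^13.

6347656250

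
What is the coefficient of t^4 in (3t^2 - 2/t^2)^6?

4860

General term: C(6,j)·(3t^2)^j·(-2/t^2)^(6-j), with t-exponent 2j − 2(6−j) = 4j − 12.
Set 4j − 12 = 4: j = 4.
C(6,4) = 15; 3^4 = 81; (-2)^2 = 4.
Coefficient = 15 · 81 · 4 = 4860.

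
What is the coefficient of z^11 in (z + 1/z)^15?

General term: C(15,j)·(z)^j·(1/z)^(15-j), with z-exponent 1j − 1(15−j) = 2j − 15.
Set 2j − 15 = 11: j = 13.
C(15,13) = 105; 1^13 = 1; 1^2 = 1.
Coefficient = 105 · 1 · 1 = 105.

105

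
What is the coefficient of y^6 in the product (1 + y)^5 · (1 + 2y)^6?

Coefficient of y^6 = Σ_{j} C(5,j)·1^j·C(6,6-j)·2^(6-j) for j from 0 to 5.
= 64 + 960 + 2400 + 1600 + 300 + 12 = 5336.

5336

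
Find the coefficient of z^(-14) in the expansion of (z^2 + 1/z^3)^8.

28

General term: C(8,j)·(z^2)^j·(1/z^3)^(8-j), with z-exponent 2j − 3(8−j) = 5j − 24.
Set 5j − 24 = -14: j = 2.
C(8,2) = 28; 1^2 = 1; 1^6 = 1.
Coefficient = 28 · 1 · 1 = 28.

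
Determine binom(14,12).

91

C(14,12) = C(14,2) by symmetry.
C(14,2) = (14·13) / 2! = 182 / 2 = 91.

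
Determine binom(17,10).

19448

C(17,10) = C(17,7) by symmetry.
C(17,7) = (17·16·15·14·13·12·11) / 7! = 98017920 / 5040 = 19448.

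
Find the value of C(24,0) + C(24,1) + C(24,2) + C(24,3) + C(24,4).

1 + 24 + 276 + 2024 + 10626 = 12951.

12951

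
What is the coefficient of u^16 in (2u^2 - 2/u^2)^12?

270336

General term: C(12,j)·(2u^2)^j·(-2/u^2)^(12-j), with u-exponent 2j − 2(12−j) = 4j − 24.
Set 4j − 24 = 16: j = 10.
C(12,10) = 66; 2^10 = 1024; (-2)^2 = 4.
Coefficient = 66 · 1024 · 4 = 270336.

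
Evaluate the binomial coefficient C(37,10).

C(37,10) = (37·36·35·34·33·32·31·30·29·28) / 10! = 1264020397516800 / 3628800 = 348330136.

348330136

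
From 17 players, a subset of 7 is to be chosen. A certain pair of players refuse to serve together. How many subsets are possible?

16445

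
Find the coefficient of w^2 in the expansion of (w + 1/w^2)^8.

General term: C(8,j)·(w)^j·(1/w^2)^(8-j), with w-exponent 1j − 2(8−j) = 3j − 16.
Set 3j − 16 = 2: j = 6.
C(8,6) = 28; 1^6 = 1; 1^2 = 1.
Coefficient = 28 · 1 · 1 = 28.

28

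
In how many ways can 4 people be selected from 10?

This is C(10,4) = 210.

210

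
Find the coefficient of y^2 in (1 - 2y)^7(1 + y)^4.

34

Coefficient of y^2 = Σ_{j} C(7,j)·(-2)^j·C(4,2-j)·1^(2-j) for j from 0 to 2.
= 6 + (-56) + 84 = 34.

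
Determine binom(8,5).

C(8,5) = C(8,3) by symmetry.
C(8,3) = (8·7·6) / 3! = 336 / 6 = 56.

56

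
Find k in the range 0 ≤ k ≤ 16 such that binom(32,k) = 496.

2

C(32,k) increases on 0 ≤ k ≤ 16. C(32,1) = 32 and C(32,2) = 496, so k = 2.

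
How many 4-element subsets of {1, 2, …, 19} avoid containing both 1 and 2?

3740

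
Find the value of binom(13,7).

C(13,7) = C(13,6) by symmetry.
C(13,6) = (13·12·11·10·9·8) / 6! = 1235520 / 720 = 1716.

1716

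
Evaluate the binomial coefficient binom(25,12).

C(25,12) = (25·24·23·22·21·20·19·18·17·16·15·14) / 12! = 2490952020480000 / 479001600 = 5200300.

5200300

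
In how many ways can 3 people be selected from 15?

455

This is C(15,3) = 455.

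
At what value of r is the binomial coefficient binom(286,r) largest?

C(286,r) is maximized at r = 286/2 = 143.

143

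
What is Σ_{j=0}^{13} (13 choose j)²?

Σ C(13,j)² is the coefficient of x^13 in (1+x)^13(1+x)^13 = (1+x)^26, i.e. C(26,13) = 10400600.

10400600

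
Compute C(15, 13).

105

C(15,13) = C(15,2) by symmetry.
C(15,2) = (15·14) / 2! = 210 / 2 = 105.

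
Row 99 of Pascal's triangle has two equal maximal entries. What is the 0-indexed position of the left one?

For odd n = 99, C(99,k) peaks at k = (n−1)/2 and (n+1)/2; the lesser is 49.

49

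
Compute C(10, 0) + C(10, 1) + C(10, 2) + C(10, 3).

176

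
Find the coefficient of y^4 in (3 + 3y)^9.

2480058

The general term is C(9,j)·(3)^j·(3y)^(9-j); the y^4 term has j = 5.
C(9,5) = 126.
Coefficient = C(9,5) · 3^5 · 3^4 = 126 · 243 · 81 = 2480058.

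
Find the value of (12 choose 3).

220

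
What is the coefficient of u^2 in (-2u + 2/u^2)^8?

7168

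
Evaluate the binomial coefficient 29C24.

C(29,24) = C(29,5) by symmetry.
C(29,5) = (29·28·27·26·25) / 5! = 14250600 / 120 = 118755.

118755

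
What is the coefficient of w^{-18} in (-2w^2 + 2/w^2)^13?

General term: C(13,j)·(-2w^2)^j·(2/w^2)^(13-j), with w-exponent 2j − 2(13−j) = 4j − 26.
Set 4j − 26 = -18: j = 2.
C(13,2) = 78; (-2)^2 = 4; 2^11 = 2048.
Coefficient = 78 · 4 · 2048 = 638976.

638976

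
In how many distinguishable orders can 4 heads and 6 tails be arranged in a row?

210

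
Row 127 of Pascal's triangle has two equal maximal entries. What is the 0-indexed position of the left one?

63

For odd n = 127, C(127,k) peaks at k = (n−1)/2 and (n+1)/2; the lesser is 63.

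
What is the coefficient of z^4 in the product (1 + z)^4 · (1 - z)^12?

Coefficient of z^4 = Σ_{j} C(4,j)·1^j·C(12,4-j)·(-1)^(4-j) for j from 0 to 4.
= 495 + (-880) + 396 + (-48) + 1 = -36.

-36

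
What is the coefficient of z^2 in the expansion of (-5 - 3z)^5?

The general term is C(5,j)·(-5)^j·(-3z)^(5-j); the z^2 term has j = 3.
C(5,3) = 10.
Coefficient = C(5,3) · (-5)^3 · (-3)^2 = 10 · (-125) · 9 = -11250.

-11250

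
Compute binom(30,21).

14307150

C(30,21) = C(30,9) by symmetry.
C(30,9) = (30·29·28·27·26·25·24·23·22) / 9! = 5191778592000 / 362880 = 14307150.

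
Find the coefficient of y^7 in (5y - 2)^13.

8580000000

The general term is C(13,j)·(5y)^j·(-2)^(13-j); the y^7 term has j = 7.
C(13,7) = 1716.
Coefficient = C(13,7) · 5^7 · (-2)^6 = 1716 · 78125 · 64 = 8580000000.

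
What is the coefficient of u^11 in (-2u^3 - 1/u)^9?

-4032

General term: C(9,j)·(-2u^3)^j·(-1/u)^(9-j), with u-exponent 3j − 1(9−j) = 4j − 9.
Set 4j − 9 = 11: j = 5.
C(9,5) = 126; (-2)^5 = -32; (-1)^4 = 1.
Coefficient = 126 · (-32) · 1 = -4032.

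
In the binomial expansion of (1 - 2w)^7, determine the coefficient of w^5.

-672

The general term is C(7,j)·(1)^j·(-2w)^(7-j); the w^5 term has j = 2.
C(7,2) = 21.
Coefficient = C(7,2) · (-2)^5 = 21 · (-32) = -672.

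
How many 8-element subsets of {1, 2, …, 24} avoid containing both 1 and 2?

All 8-subsets: C(24,8) = 735471. Those containing both fixed elements: C(22,6) = 74613.
735471 − 74613 = 660858.

660858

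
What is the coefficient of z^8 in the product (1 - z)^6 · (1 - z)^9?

(1 - z)^6(1 - z)^9 = (1 - z)^15, so the coefficient of z^8 is C(15,8)·(-1)^8 = 6435·1 = 6435.

6435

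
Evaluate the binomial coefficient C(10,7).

C(10,7) = C(10,3) by symmetry.
C(10,3) = (10·9·8) / 3! = 720 / 6 = 120.

120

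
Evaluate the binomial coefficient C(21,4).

C(21,4) = (21·20·19·18) / 4! = 143640 / 24 = 5985.

5985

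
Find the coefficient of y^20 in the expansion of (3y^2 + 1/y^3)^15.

General term: C(15,j)·(3y^2)^j·(1/y^3)^(15-j), with y-exponent 2j − 3(15−j) = 5j − 45.
Set 5j − 45 = 20: j = 13.
C(15,13) = 105; 3^13 = 1594323; 1^2 = 1.
Coefficient = 105 · 1594323 · 1 = 167403915.

167403915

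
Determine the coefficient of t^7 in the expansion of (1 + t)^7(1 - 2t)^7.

Coefficient of t^7 = Σ_{j} C(7,j)·1^j·C(7,7-j)·(-2)^(7-j) for j from 0 to 7.
= (-128) + 3136 + (-14112) + 19600 + (-9800) + 1764 + (-98) + 1 = 363.

363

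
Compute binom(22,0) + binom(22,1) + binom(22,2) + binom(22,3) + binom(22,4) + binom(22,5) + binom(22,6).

110056

1 + 22 + 231 + 1540 + 7315 + 26334 + 74613 = 110056.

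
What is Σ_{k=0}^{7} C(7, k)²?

By Vandermonde's identity, Σ C(7,k)² = C(14,7) = 3432.

3432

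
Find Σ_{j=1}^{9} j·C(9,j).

2304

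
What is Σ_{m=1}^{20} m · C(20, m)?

10485760

Since m·C(20,m) = 20·C(19,m−1), the sum is 20·2^19 = 20·524288 = 10485760.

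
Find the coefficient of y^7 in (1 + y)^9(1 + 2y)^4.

9108

Coefficient of y^7 = Σ_{j} C(9,j)·1^j·C(4,7-j)·2^(7-j) for j from 3 to 7.
= 1344 + 4032 + 3024 + 672 + 36 = 9108.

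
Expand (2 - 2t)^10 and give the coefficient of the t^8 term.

46080

The general term is C(10,j)·(2)^j·(-2t)^(10-j); the t^8 term has j = 2.
C(10,2) = 45.
Coefficient = C(10,2) · 2^2 · (-2)^8 = 45 · 4 · 256 = 46080.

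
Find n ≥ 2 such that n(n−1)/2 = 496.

n(n−1)/2 = 496 ⇒ n(n−1) = 992. Since 32·31 = 992, n = 32.

32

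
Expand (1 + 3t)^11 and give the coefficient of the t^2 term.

495

The general term is C(11,j)·(1)^j·(3t)^(11-j); the t^2 term has j = 9.
C(11,9) = 55.
Coefficient = C(11,9) · 3^2 = 55 · 9 = 495.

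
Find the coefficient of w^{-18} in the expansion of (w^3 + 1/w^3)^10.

45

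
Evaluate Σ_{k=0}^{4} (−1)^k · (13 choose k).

495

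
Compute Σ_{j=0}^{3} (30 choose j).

4526

1 + 30 + 435 + 4060 = 4526.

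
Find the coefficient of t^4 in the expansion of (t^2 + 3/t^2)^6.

General term: C(6,j)·(t^2)^j·(3/t^2)^(6-j), with t-exponent 2j − 2(6−j) = 4j − 12.
Set 4j − 12 = 4: j = 4.
C(6,4) = 15; 1^4 = 1; 3^2 = 9.
Coefficient = 15 · 1 · 9 = 135.

135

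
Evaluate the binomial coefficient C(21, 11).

352716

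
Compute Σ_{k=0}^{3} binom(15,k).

1 + 15 + 105 + 455 = 576.

576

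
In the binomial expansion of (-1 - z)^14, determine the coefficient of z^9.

2002

The general term is C(14,j)·(-1)^j·(-z)^(14-j); the z^9 term has j = 5.
C(14,5) = 2002.
Coefficient = C(14,5) · (-1)^5 · (-1)^9 = 2002 · (-1) · (-1) = 2002.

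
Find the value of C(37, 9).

124403620

C(37,9) = (37·36·35·34·33·32·31·30·29) / 9! = 45143585625600 / 362880 = 124403620.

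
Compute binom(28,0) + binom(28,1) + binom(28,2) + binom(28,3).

3683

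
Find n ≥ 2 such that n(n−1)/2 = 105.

15

n(n−1)/2 = 105 ⇒ n(n−1) = 210. Since 15·14 = 210, n = 15.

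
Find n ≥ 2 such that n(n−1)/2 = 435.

30

n(n−1)/2 = 435 ⇒ n(n−1) = 870. Since 30·29 = 870, n = 30.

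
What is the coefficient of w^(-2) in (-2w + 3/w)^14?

1260971712

General term: C(14,j)·(-2w)^j·(3/w)^(14-j), with w-exponent 1j − 1(14−j) = 2j − 14.
Set 2j − 14 = -2: j = 6.
C(14,6) = 3003; (-2)^6 = 64; 3^8 = 6561.
Coefficient = 3003 · 64 · 6561 = 1260971712.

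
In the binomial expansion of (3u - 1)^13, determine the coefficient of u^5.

The general term is C(13,j)·(3u)^j·(-1)^(13-j); the u^5 term has j = 5.
C(13,5) = 1287.
Coefficient = C(13,5) · 3^5 = 1287 · 243 = 312741.

312741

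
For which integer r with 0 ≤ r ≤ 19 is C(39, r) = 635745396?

10

C(39,r) increases on 0 ≤ r ≤ 19. C(39,9) = 211915132 and C(39,10) = 635745396, so r = 10.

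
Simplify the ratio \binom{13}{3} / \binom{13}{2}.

11/3

C(n,k+1)/C(n,k) = (n−k)/(k+1) = (13−2)/(2+1) = 11/3.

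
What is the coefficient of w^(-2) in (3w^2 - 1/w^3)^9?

30618

General term: C(9,j)·(3w^2)^j·(-1/w^3)^(9-j), with w-exponent 2j − 3(9−j) = 5j − 27.
Set 5j − 27 = -2: j = 5.
C(9,5) = 126; 3^5 = 243; (-1)^4 = 1.
Coefficient = 126 · 243 · 1 = 30618.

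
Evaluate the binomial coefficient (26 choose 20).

230230

C(26,20) = C(26,6) by symmetry.
C(26,6) = (26·25·24·23·22·21) / 6! = 165765600 / 720 = 230230.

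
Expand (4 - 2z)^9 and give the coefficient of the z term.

The general term is C(9,j)·(4)^j·(-2z)^(9-j); the z^1 term has j = 8.
C(9,8) = 9.
Coefficient = C(9,8) · 4^8 · (-2)^1 = 9 · 65536 · (-2) = -1179648.

-1179648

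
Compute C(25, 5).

53130

C(25,5) = (25·24·23·22·21) / 5! = 6375600 / 120 = 53130.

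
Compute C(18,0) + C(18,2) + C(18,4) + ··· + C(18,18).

131072

Half of (1+1)^18 + (1−1)^18 gives the even-index sum: 2^17 = 131072.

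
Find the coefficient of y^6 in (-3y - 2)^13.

The general term is C(13,j)·(-3y)^j·(-2)^(13-j); the y^6 term has j = 6.
C(13,6) = 1716.
Coefficient = C(13,6) · (-3)^6 · (-2)^7 = 1716 · 729 · (-128) = -160123392.

-160123392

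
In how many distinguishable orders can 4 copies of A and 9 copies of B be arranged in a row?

715

Choose positions for the A's: C(13,4) = 715.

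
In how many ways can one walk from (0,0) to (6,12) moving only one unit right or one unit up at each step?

Each path is a sequence of 18 steps with 6 rights: C(18,6) = 18564.

18564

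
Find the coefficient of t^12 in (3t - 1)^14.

The general term is C(14,j)·(3t)^j·(-1)^(14-j); the t^12 term has j = 12.
C(14,12) = 91.
Coefficient = C(14,12) · 3^12 = 91 · 531441 = 48361131.

48361131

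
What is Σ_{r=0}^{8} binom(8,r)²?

Σ C(8,r)² is the coefficient of x^8 in (1+x)^8(1+x)^8 = (1+x)^16, i.e. C(16,8) = 12870.

12870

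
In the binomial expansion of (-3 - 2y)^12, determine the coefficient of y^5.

55427328

The general term is C(12,j)·(-3)^j·(-2y)^(12-j); the y^5 term has j = 7.
C(12,7) = 792.
Coefficient = C(12,7) · (-3)^7 · (-2)^5 = 792 · (-2187) · (-32) = 55427328.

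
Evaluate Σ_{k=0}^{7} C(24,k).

1 + 24 + 276 + 2024 + 10626 + 42504 + 134596 + 346104 = 536155.

536155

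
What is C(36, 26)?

254186856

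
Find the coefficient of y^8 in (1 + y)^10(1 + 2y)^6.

Coefficient of y^8 = Σ_{j} C(10,j)·1^j·C(6,8-j)·2^(8-j) for j from 2 to 8.
= 2880 + 23040 + 50400 + 40320 + 12600 + 1440 + 45 = 130725.

130725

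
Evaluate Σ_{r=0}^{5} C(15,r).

1 + 15 + 105 + 455 + 1365 + 3003 = 4944.

4944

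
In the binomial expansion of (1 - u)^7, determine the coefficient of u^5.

-21

The general term is C(7,j)·(1)^j·(-u)^(7-j); the u^5 term has j = 2.
C(7,2) = 21.
Coefficient = C(7,2) · (-1)^5 = 21 · (-1) = -21.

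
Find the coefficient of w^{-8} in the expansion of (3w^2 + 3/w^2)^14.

9575503938

General term: C(14,j)·(3w^2)^j·(3/w^2)^(14-j), with w-exponent 2j − 2(14−j) = 4j − 28.
Set 4j − 28 = -8: j = 5.
C(14,5) = 2002; 3^5 = 243; 3^9 = 19683.
Coefficient = 2002 · 243 · 19683 = 9575503938.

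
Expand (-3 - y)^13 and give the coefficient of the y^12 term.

The general term is C(13,j)·(-3)^j·(-y)^(13-j); the y^12 term has j = 1.
C(13,1) = 13.
Coefficient = C(13,1) · (-3)^1 = 13 · (-3) = -39.

-39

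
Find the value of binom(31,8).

C(31,8) = (31·30·29·28·27·26·25·24) / 8! = 318073392000 / 40320 = 7888725.

7888725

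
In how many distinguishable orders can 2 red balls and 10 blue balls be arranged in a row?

Choose positions for the red balls: C(12,2) = 66.

66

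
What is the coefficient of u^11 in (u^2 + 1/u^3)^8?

General term: C(8,j)·(u^2)^j·(1/u^3)^(8-j), with u-exponent 2j − 3(8−j) = 5j − 24.
Set 5j − 24 = 11: j = 7.
C(8,7) = 8; 1^7 = 1; 1^1 = 1.
Coefficient = 8 · 1 · 1 = 8.

8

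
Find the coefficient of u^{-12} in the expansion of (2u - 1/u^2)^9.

General term: C(9,j)·(2u)^j·(-1/u^2)^(9-j), with u-exponent 1j − 2(9−j) = 3j − 18.
Set 3j − 18 = -12: j = 2.
C(9,2) = 36; 2^2 = 4; (-1)^7 = -1.
Coefficient = 36 · 4 · (-1) = -144.

-144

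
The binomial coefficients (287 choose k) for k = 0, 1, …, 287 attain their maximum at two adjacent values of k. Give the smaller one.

For odd n = 287, C(287,k) peaks at k = (n−1)/2 and (n+1)/2; the smaller is 143.

143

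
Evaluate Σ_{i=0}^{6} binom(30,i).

768212

1 + 30 + 435 + 4060 + 27405 + 142506 + 593775 = 768212.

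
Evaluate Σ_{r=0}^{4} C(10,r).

1 + 10 + 45 + 120 + 210 = 386.

386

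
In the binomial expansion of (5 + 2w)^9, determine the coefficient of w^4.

The general term is C(9,j)·(5)^j·(2w)^(9-j); the w^4 term has j = 5.
C(9,5) = 126.
Coefficient = C(9,5) · 5^5 · 2^4 = 126 · 3125 · 16 = 6300000.

6300000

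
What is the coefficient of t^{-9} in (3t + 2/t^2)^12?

General term: C(12,j)·(3t)^j·(2/t^2)^(12-j), with t-exponent 1j − 2(12−j) = 3j − 24.
Set 3j − 24 = -9: j = 5.
C(12,5) = 792; 3^5 = 243; 2^7 = 128.
Coefficient = 792 · 243 · 128 = 24634368.

24634368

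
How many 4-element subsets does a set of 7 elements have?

35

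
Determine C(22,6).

74613

C(22,6) = (22·21·20·19·18·17) / 6! = 53721360 / 720 = 74613.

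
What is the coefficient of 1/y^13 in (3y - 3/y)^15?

General term: C(15,j)·(3y)^j·(-3/y)^(15-j), with y-exponent 1j − 1(15−j) = 2j − 15.
Set 2j − 15 = -13: j = 1.
C(15,1) = 15; 3^1 = 3; (-3)^14 = 4782969.
Coefficient = 15 · 3 · 4782969 = 215233605.

215233605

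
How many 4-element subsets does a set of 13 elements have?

715

C(13,4) = (13·12·11·10) / 4! = 17160 / 24 = 715.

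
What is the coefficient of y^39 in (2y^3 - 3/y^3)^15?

-737280

General term: C(15,j)·(2y^3)^j·(-3/y^3)^(15-j), with y-exponent 3j − 3(15−j) = 6j − 45.
Set 6j − 45 = 39: j = 14.
C(15,14) = 15; 2^14 = 16384; (-3)^1 = -3.
Coefficient = 15 · 16384 · (-3) = -737280.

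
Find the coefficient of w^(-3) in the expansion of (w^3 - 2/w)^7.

448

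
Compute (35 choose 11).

417225900

C(35,11) = (35·34·33·32·31·30·29·28·27·26·25) / 11! = 16654322805120000 / 39916800 = 417225900.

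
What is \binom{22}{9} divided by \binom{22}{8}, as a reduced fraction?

14/9

C(n,k+1)/C(n,k) = (n−k)/(k+1) = (22−8)/(8+1) = 14/9.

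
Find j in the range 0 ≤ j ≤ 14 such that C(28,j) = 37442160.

C(28,j) increases on 0 ≤ j ≤ 14. C(28,12) = 30421755 and C(28,13) = 37442160, so j = 13.

13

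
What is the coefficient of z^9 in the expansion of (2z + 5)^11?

704000

The general term is C(11,j)·(2z)^j·(5)^(11-j); the z^9 term has j = 9.
C(11,9) = 55.
Coefficient = C(11,9) · 2^9 · 5^2 = 55 · 512 · 25 = 704000.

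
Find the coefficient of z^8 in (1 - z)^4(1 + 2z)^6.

Coefficient of z^8 = Σ_{j} C(4,j)·(-1)^j·C(6,8-j)·2^(8-j) for j from 2 to 4.
= 384 + (-768) + 240 = -144.

-144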